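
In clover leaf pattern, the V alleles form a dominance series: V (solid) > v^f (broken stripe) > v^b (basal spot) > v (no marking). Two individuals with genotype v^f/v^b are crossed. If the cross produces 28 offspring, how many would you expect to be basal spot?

Cross: v^f/v^b × v^f/v^b
Allele dominance: V > v^f > v^b > v
Offspring genotypes: 1 v^f/v^f, 2 v^f/v^b, 1 v^b/v^b
Phenotype counts: 3 broken stripe, 1 basal spot
basal spot: 1 out of 4 → fraction 1/4
Expected count = 1/4 × 28 = 7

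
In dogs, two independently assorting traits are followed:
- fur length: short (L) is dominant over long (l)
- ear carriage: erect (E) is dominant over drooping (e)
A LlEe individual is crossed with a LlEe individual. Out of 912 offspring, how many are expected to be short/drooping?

Dihybrid cross LlEe × LlEe — consider each gene separately:
fur length: Ll × Ll → 1 LL, 2 Ll, 1 ll → 3 L_ : 1 ll (out of 4)
ear carriage: Ee × Ee → 1 EE, 2 Ee, 1 ee → 3 E_ : 1 ee (out of 4)
Combine (counts out of 4 × 4 = 16): short/erect (L_E_) = 3×3 = 9; short/drooping (L_ee) = 3×1 = 3; long/erect (llE_) = 1×3 = 3; long/drooping (llee) = 1×1 = 1
Phenotype counts (out of 16): 9 short/erect, 3 short/drooping, 3 long/erect, 1 long/drooping
short/drooping: 3 out of 16 → fraction 3/16
Expected count = 3/16 × 912 = 171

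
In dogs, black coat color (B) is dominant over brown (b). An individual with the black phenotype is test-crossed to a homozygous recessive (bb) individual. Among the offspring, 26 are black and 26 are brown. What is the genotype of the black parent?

Test cross: ? × bb
Offspring: 26 black, 26 brown — approximately 1:1.
A 1:1 ratio in a test cross indicates the unknown parent is heterozygous (Bb).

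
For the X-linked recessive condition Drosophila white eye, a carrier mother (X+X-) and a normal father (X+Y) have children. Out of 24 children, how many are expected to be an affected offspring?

Cross: X+X- × X+Y
Offspring: 1 X+X+, 1 X+Y, 1 X+X-, 1 X-Y
Probability of an affected offspring: 1/4
Expected count = 1/4 × 24 = 6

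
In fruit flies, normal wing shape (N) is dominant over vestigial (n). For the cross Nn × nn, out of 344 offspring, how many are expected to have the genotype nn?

Punnett square for Nn × nn:
Offspring genotypes: 2 Nn, 2 nn
Total offspring: 4
Count with target: 2
Probability: 2/4 = 1/2
Expected count = 1/2 × 344 = 172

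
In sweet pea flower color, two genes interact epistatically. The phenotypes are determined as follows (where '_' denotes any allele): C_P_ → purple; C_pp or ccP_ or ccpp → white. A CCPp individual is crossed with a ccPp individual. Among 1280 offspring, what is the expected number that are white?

Cross: CCPp × ccPp — consider each gene separately:
C gene: CC × cc → 4 Cc → 4 C_ (out of 4)
P gene: Pp × Pp → 1 PP, 2 Pp, 1 pp → 3 P_ : 1 pp (out of 4)
Genotype classes (out of 4 × 4 = 16): C_P_ = 4×3 = 12; C_pp = 4×1 = 4
Apply the phenotype rules: C_P_ (12) → purple; C_pp (4) → white
Phenotype counts (out of 16): 12 purple, 4 white
white: 4 out of 16 → fraction 1/4
Expected count = 1/4 × 1280 = 320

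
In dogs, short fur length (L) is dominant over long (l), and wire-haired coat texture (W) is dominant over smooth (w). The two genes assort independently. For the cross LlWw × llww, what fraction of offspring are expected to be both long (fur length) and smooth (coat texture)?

Dihybrid cross LlWw × llww — consider each gene separately:
fur length: Ll × ll → 2 Ll, 2 ll → 2 L_ : 2 ll (out of 4)
coat texture: Ww × ww → 2 Ww, 2 ww → 2 W_ : 2 ww (out of 4)
Looking for: long (ll) and smooth (ww)
P(long) = 2/4, P(smooth) = 2/4
P(both) = 2/4 × 2/4 = 4/16 = 1/4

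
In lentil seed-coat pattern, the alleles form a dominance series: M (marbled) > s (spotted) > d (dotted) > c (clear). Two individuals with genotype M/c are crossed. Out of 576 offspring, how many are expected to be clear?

Cross: M/c × M/c
Allele dominance: M > s > d > c
Offspring genotypes: 1 M/M, 2 M/c, 1 c/c
Phenotype counts: 3 marbled, 1 clear
clear: 1 out of 4 → fraction 1/4
Expected count = 1/4 × 576 = 144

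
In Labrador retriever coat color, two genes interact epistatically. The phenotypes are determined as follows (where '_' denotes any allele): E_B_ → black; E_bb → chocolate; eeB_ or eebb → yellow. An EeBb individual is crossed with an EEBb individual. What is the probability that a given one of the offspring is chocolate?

Cross: EeBb × EEBb — consider each gene separately:
E gene: Ee × EE → 2 EE, 2 Ee → 4 E_ (out of 4)
B gene: Bb × Bb → 1 BB, 2 Bb, 1 bb → 3 B_ : 1 bb (out of 4)
Genotype classes (out of 4 × 4 = 16): E_B_ = 4×3 = 12; E_bb = 4×1 = 4
Apply the phenotype rules: E_B_ (12) → black; E_bb (4) → chocolate
Phenotype counts (out of 16): 12 black, 4 chocolate
chocolate: 4 out of 16
Probability: 4/16 = 1/4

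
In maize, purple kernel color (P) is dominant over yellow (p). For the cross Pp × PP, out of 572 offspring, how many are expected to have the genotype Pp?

Punnett square for Pp × PP:
Offspring genotypes: 2 PP, 2 Pp
Total offspring: 4
Count with target: 2
Probability: 2/4 = 1/2
Expected count = 1/2 × 572 = 286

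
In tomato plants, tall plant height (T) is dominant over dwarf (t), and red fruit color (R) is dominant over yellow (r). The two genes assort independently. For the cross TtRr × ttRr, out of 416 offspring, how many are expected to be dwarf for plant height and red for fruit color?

Dihybrid cross TtRr × ttRr — consider each gene separately:
plant height: Tt × tt → 2 Tt, 2 tt → 2 T_ : 2 tt (out of 4)
fruit color: Rr × Rr → 1 RR, 2 Rr, 1 rr → 3 R_ : 1 rr (out of 4)
Looking for: dwarf (tt) and red (R_)
P(dwarf) = 2/4, P(red) = 3/4
P(both) = 2/4 × 3/4 = 6/16 = 3/8
Expected count = 3/8 × 416 = 156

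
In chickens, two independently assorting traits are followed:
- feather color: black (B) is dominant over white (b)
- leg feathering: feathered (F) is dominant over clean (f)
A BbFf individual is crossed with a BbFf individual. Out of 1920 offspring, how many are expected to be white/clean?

Dihybrid cross BbFf × BbFf — consider each gene separately:
feather color: Bb × Bb → 1 BB, 2 Bb, 1 bb → 3 B_ : 1 bb (out of 4)
leg feathering: Ff × Ff → 1 FF, 2 Ff, 1 ff → 3 F_ : 1 ff (out of 4)
Combine (counts out of 4 × 4 = 16): black/feathered (B_F_) = 3×3 = 9; black/clean (B_ff) = 3×1 = 3; white/feathered (bbF_) = 1×3 = 3; white/clean (bbff) = 1×1 = 1
Phenotype counts (out of 16): 9 black/feathered, 3 black/clean, 3 white/feathered, 1 white/clean
white/clean: 1 out of 16 → fraction 1/16
Expected count = 1/16 × 1920 = 120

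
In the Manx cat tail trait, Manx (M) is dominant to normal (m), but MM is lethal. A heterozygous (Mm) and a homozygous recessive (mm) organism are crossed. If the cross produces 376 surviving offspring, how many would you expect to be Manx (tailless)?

Cross: Mm × mm
Punnett square offspring (before lethality): 2 Mm, 2 mm
No MM offspring are produced in this cross.
Manx (tailless): 2 out of 4 → fraction 1/2
Expected count = 1/2 × 376 = 188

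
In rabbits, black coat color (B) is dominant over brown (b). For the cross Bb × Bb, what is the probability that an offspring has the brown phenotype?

Punnett square for Bb × Bb:
Offspring genotypes: 1 BB, 2 Bb, 1 bb
Total offspring: 4
Count with target: 1
Probability: 1/4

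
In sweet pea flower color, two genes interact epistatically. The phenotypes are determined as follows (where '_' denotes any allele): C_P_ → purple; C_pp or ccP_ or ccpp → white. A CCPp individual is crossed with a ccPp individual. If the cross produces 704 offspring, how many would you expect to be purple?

Cross: CCPp × ccPp — consider each gene separately:
C gene: CC × cc → 4 Cc → 4 C_ (out of 4)
P gene: Pp × Pp → 1 PP, 2 Pp, 1 pp → 3 P_ : 1 pp (out of 4)
Genotype classes (out of 4 × 4 = 16): C_P_ = 4×3 = 12; C_pp = 4×1 = 4
Apply the phenotype rules: C_P_ (12) → purple; C_pp (4) → white
Phenotype counts (out of 16): 12 purple, 4 white
purple: 12 out of 16 → fraction 3/4
Expected count = 3/4 × 704 = 528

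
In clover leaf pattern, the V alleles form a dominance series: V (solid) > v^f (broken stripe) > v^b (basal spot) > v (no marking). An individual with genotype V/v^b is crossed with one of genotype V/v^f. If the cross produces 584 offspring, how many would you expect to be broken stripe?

Cross: V/v^b × V/v^f
Allele dominance: V > v^f > v^b > v
Offspring genotypes: 1 V/V, 1 V/v^f, 1 V/v^b, 1 v^f/v^b
Phenotype counts: 3 solid, 1 broken stripe
broken stripe: 1 out of 4 → fraction 1/4
Expected count = 1/4 × 584 = 146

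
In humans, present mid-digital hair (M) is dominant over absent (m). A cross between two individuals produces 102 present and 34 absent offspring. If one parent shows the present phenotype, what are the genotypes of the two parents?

Observed offspring: 102 present, 34 absent
The observed ratio simplifies to 3:1. Absent (mm) offspring appear, so each parent must contribute one m allele. The parent stated to show present carries M, so it is Mm. The other parent is then either Mm or mm: Mm × mm would give a 1:1 split, whereas Mm × Mm gives 3:1 — matching the data. So both parents are heterozygous (Mm × Mm).
Parent genotypes: Mm × Mm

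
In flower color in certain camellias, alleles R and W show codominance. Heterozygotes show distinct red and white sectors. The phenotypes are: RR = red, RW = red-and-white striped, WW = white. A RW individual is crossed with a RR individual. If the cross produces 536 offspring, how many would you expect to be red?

Punnett square for RW × RR:
Offspring genotypes: 2 RR, 2 RW
Phenotype counts: 2 red, 2 red-and-white striped
red: 2 out of 4 → fraction 1/2
Expected count = 1/2 × 536 = 268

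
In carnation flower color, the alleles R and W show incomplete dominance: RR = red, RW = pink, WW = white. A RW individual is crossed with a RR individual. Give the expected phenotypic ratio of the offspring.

Punnett square for RW × RR:
Offspring genotypes: 2 RR, 2 RW
Phenotype counts: 2 red, 2 pink
Ratio: 1 red : 1 pink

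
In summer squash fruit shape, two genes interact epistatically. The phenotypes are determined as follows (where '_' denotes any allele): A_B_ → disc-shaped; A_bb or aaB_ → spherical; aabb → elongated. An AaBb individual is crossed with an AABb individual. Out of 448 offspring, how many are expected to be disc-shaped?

Cross: AaBb × AABb — consider each gene separately:
A gene: Aa × AA → 2 AA, 2 Aa → 4 A_ (out of 4)
B gene: Bb × Bb → 1 BB, 2 Bb, 1 bb → 3 B_ : 1 bb (out of 4)
Genotype classes (out of 4 × 4 = 16): A_B_ = 4×3 = 12; A_bb = 4×1 = 4
Apply the phenotype rules: A_B_ (12) → disc-shaped; A_bb (4) → spherical
Phenotype counts (out of 16): 12 disc-shaped, 4 spherical
disc-shaped: 12 out of 16 → fraction 3/4
Expected count = 3/4 × 448 = 336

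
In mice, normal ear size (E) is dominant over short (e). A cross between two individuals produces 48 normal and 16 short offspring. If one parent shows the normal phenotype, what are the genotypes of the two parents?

Observed offspring: 48 normal, 16 short
The observed ratio simplifies to 3:1. Short (ee) offspring appear, so each parent must contribute one e allele. The parent stated to show normal carries E, so it is Ee. The other parent is then either Ee or ee: Ee × ee would give a 1:1 split, whereas Ee × Ee gives 3:1 — matching the data. So both parents are heterozygous (Ee × Ee).
Parent genotypes: Ee × Ee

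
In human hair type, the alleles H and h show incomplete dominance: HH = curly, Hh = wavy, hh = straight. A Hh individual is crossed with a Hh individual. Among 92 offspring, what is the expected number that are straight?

Punnett square for Hh × Hh:
Offspring genotypes: 1 HH, 2 Hh, 1 hh
Phenotype counts: 1 curly, 2 wavy, 1 straight
straight: 1 out of 4 → fraction 1/4
Expected count = 1/4 × 92 = 23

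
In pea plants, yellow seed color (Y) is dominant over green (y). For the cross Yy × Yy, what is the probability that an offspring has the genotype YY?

Punnett square for Yy × Yy:
Offspring genotypes: 1 YY, 2 Yy, 1 yy
Total offspring: 4
Count with target: 1
Probability: 1/4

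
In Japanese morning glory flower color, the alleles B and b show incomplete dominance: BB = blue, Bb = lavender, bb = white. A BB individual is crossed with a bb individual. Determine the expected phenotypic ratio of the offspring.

Punnett square for BB × bb:
Offspring genotypes: 4 Bb
Phenotype counts: 4 lavender
Ratio: all lavender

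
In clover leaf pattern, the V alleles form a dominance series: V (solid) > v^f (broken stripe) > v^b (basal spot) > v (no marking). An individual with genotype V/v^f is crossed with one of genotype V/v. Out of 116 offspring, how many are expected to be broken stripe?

Cross: V/v^f × V/v
Allele dominance: V > v^f > v^b > v
Offspring genotypes: 1 V/V, 1 V/v, 1 V/v^f, 1 v^f/v
Phenotype counts: 3 solid, 1 broken stripe
broken stripe: 1 out of 4 → fraction 1/4
Expected count = 1/4 × 116 = 29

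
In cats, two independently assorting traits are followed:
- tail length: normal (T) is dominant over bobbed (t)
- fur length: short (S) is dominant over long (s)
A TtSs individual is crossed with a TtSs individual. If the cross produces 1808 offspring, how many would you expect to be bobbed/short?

Dihybrid cross TtSs × TtSs — consider each gene separately:
tail length: Tt × Tt → 1 TT, 2 Tt, 1 tt → 3 T_ : 1 tt (out of 4)
fur length: Ss × Ss → 1 SS, 2 Ss, 1 ss → 3 S_ : 1 ss (out of 4)
Combine (counts out of 4 × 4 = 16): normal/short (T_S_) = 3×3 = 9; normal/long (T_ss) = 3×1 = 3; bobbed/short (ttS_) = 1×3 = 3; bobbed/long (ttss) = 1×1 = 1
Phenotype counts (out of 16): 9 normal/short, 3 normal/long, 3 bobbed/short, 1 bobbed/long
bobbed/short: 3 out of 16 → fraction 3/16
Expected count = 3/16 × 1808 = 339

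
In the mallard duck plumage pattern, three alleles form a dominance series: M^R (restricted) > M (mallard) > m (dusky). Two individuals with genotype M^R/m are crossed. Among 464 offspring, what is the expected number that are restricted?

Cross: M^R/m × M^R/m
Allele dominance: M^R > M > m
Offspring genotypes: 1 M^R/M^R, 2 M^R/m, 1 m/m
Phenotype counts: 3 restricted, 1 dusky
restricted: 3 out of 4 → fraction 3/4
Expected count = 3/4 × 464 = 348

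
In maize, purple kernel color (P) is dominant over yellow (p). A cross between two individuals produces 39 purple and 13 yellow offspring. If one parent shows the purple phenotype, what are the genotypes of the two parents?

Observed offspring: 39 purple, 13 yellow
The observed ratio simplifies to 3:1. Yellow (pp) offspring appear, so each parent must contribute one p allele. The parent stated to show purple carries P, so it is Pp. The other parent is then either Pp or pp: Pp × pp would give a 1:1 split, whereas Pp × Pp gives 3:1 — matching the data. So both parents are heterozygous (Pp × Pp).
Parent genotypes: Pp × Pp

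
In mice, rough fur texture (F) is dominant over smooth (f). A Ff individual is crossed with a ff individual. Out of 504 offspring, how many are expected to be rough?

Punnett square for Ff × ff:
Offspring genotypes: 2 Ff, 2 ff
rough: 2, smooth: 2
rough: 2 out of 4 → fraction 1/2
Expected count = 1/2 × 504 = 252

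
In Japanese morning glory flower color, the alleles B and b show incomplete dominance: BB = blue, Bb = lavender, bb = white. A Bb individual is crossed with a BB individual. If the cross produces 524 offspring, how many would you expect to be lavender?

Punnett square for Bb × BB:
Offspring genotypes: 2 BB, 2 Bb
Phenotype counts: 2 blue, 2 lavender
lavender: 2 out of 4 → fraction 1/2
Expected count = 1/2 × 524 = 262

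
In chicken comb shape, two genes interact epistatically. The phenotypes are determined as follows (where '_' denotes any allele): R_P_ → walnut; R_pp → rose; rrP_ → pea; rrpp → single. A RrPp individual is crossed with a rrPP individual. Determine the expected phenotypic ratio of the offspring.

Cross: RrPp × rrPP — consider each gene separately:
R gene: Rr × rr → 2 Rr, 2 rr → 2 R_ : 2 rr (out of 4)
P gene: Pp × PP → 2 PP, 2 Pp → 4 P_ (out of 4)
Genotype classes (out of 4 × 4 = 16): R_P_ = 2×4 = 8; rrP_ = 2×4 = 8
Apply the phenotype rules: R_P_ (8) → walnut; rrP_ (8) → pea
Phenotype counts (out of 16): 8 walnut, 8 pea
Ratio: 1 walnut : 1 pea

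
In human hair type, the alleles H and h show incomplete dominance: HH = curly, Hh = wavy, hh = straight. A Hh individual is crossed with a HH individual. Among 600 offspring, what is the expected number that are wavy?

Punnett square for Hh × HH:
Offspring genotypes: 2 HH, 2 Hh
Phenotype counts: 2 curly, 2 wavy
wavy: 2 out of 4 → fraction 1/2
Expected count = 1/2 × 600 = 300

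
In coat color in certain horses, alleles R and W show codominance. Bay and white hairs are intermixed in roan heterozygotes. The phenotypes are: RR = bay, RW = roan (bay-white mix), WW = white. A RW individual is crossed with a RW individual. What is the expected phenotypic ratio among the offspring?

Punnett square for RW × RW:
Offspring genotypes: 1 RR, 2 RW, 1 WW
Phenotype counts: 1 bay, 2 roan (bay-white mix), 1 white
Ratio: 1 bay : 2 roan (bay-white mix) : 1 white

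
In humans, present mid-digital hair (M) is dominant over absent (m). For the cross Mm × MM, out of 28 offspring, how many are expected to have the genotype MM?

Punnett square for Mm × MM:
Offspring genotypes: 2 MM, 2 Mm
Total offspring: 4
Count with target: 2
Probability: 2/4 = 1/2
Expected count = 1/2 × 28 = 14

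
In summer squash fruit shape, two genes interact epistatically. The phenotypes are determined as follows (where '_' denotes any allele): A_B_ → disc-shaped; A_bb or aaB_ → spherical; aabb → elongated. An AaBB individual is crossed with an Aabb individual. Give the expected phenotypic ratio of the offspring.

Cross: AaBB × Aabb — consider each gene separately:
A gene: Aa × Aa → 1 AA, 2 Aa, 1 aa → 3 A_ : 1 aa (out of 4)
B gene: BB × bb → 4 Bb → 4 B_ (out of 4)
Genotype classes (out of 4 × 4 = 16): A_B_ = 3×4 = 12; aaB_ = 1×4 = 4
Apply the phenotype rules: A_B_ (12) → disc-shaped; aaB_ (4) → spherical
Phenotype counts (out of 16): 12 disc-shaped, 4 spherical
Ratio: 3 disc-shaped : 1 spherical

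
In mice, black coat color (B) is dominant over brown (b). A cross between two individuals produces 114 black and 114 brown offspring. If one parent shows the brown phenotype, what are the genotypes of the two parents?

Observed offspring: 114 black, 114 brown
The observed ratio simplifies to 1:1. One parent shows brown, so its genotype must be bb. A 1:1 offspring split requires the other parent to be heterozygous (Bb).
Parent genotypes: bb × Bb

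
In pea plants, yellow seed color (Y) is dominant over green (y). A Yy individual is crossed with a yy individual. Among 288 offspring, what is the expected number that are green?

Punnett square for Yy × yy:
Offspring genotypes: 2 Yy, 2 yy
yellow: 2, green: 2
green: 2 out of 4 → fraction 1/2
Expected count = 1/2 × 288 = 144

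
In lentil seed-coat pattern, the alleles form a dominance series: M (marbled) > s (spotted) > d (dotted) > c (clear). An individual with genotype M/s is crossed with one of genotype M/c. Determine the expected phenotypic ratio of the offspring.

Cross: M/s × M/c
Allele dominance: M > s > d > c
Offspring genotypes: 1 M/M, 1 M/c, 1 M/s, 1 s/c
Phenotype counts: 3 marbled, 1 spotted
Ratio: 3 marbled : 1 spotted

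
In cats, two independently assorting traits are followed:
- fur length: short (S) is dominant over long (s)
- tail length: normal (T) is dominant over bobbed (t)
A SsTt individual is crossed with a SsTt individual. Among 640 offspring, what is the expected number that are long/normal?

Dihybrid cross SsTt × SsTt — consider each gene separately:
fur length: Ss × Ss → 1 SS, 2 Ss, 1 ss → 3 S_ : 1 ss (out of 4)
tail length: Tt × Tt → 1 TT, 2 Tt, 1 tt → 3 T_ : 1 tt (out of 4)
Combine (counts out of 4 × 4 = 16): short/normal (S_T_) = 3×3 = 9; short/bobbed (S_tt) = 3×1 = 3; long/normal (ssT_) = 1×3 = 3; long/bobbed (sstt) = 1×1 = 1
Phenotype counts (out of 16): 9 short/normal, 3 short/bobbed, 3 long/normal, 1 long/bobbed
long/normal: 3 out of 16 → fraction 3/16
Expected count = 3/16 × 640 = 120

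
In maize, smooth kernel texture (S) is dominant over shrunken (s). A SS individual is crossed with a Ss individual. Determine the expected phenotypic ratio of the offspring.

Punnett square for SS × Ss:
Offspring genotypes: 2 SS, 2 Ss
smooth: 4, shrunken: 0
Ratio: all smooth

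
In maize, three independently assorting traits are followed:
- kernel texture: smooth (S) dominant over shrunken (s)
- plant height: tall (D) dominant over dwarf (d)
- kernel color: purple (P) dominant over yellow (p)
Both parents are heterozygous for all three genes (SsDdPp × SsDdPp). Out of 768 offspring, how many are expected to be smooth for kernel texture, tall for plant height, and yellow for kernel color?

Trihybrid cross: SsDdPp × SsDdPp
Each trait segregates independently with a 3:1 phenotypic ratio, so each gene contributes 3/4 (dominant) or 1/4 (recessive).
Target: smooth (kernel texture), tall (plant height), yellow (kernel color)
Probability = product of independent per-trait probabilities
= 3/4 × 3/4 × 1/4 = 9/64
Expected count = 9/64 × 768 = 108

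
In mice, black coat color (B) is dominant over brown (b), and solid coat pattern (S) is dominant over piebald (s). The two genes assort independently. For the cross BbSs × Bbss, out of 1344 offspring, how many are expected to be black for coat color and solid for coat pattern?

Dihybrid cross BbSs × Bbss — consider each gene separately:
coat color: Bb × Bb → 1 BB, 2 Bb, 1 bb → 3 B_ : 1 bb (out of 4)
coat pattern: Ss × ss → 2 Ss, 2 ss → 2 S_ : 2 ss (out of 4)
Looking for: black (B_) and solid (S_)
P(black) = 3/4, P(solid) = 2/4
P(both) = 3/4 × 2/4 = 6/16 = 3/8
Expected count = 3/8 × 1344 = 504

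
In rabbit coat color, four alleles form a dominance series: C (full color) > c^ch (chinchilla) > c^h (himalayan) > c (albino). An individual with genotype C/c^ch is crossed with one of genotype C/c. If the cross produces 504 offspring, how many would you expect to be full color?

Cross: C/c^ch × C/c
Allele dominance: C > c^ch > c^h > c
Offspring genotypes: 1 C/C, 1 C/c, 1 C/c^ch, 1 c^ch/c
Phenotype counts: 3 full color, 1 chinchilla
full color: 3 out of 4 → fraction 3/4
Expected count = 3/4 × 504 = 378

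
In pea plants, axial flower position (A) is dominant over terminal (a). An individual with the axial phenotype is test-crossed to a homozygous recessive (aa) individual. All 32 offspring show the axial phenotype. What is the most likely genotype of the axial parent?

Test cross: ? × aa
All offspring are axial.
If the unknown parent were heterozygous (Aa), about half of 32 offspring would be terminal; none are. The unknown parent is most likely homozygous dominant (AA).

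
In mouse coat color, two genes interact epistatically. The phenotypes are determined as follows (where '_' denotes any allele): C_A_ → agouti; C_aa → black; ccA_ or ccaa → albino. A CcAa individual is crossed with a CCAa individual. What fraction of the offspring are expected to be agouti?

Cross: CcAa × CCAa — consider each gene separately:
C gene: Cc × CC → 2 CC, 2 Cc → 4 C_ (out of 4)
A gene: Aa × Aa → 1 AA, 2 Aa, 1 aa → 3 A_ : 1 aa (out of 4)
Genotype classes (out of 4 × 4 = 16): C_A_ = 4×3 = 12; C_aa = 4×1 = 4
Apply the phenotype rules: C_A_ (12) → agouti; C_aa (4) → black
Phenotype counts (out of 16): 12 agouti, 4 black
agouti: 12 out of 16
Probability: 12/16 = 3/4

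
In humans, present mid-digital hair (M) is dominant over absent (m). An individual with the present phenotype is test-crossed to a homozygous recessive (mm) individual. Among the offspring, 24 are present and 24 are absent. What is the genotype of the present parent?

Test cross: ? × mm
Offspring: 24 present, 24 absent — approximately 1:1.
A 1:1 ratio in a test cross indicates the unknown parent is heterozygous (Mm).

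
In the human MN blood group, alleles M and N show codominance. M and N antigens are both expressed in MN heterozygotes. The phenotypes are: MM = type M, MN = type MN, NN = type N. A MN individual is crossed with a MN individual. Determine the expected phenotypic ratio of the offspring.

Punnett square for MN × MN:
Offspring genotypes: 1 MM, 2 MN, 1 NN
Phenotype counts: 1 type M, 2 type MN, 1 type N
Ratio: 1 type M : 2 type MN : 1 type N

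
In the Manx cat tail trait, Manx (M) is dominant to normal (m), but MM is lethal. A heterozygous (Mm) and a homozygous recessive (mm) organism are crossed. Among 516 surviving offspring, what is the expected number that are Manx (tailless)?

Cross: Mm × mm
Punnett square offspring (before lethality): 2 Mm, 2 mm
No MM offspring are produced in this cross.
Manx (tailless): 2 out of 4 → fraction 1/2
Expected count = 1/2 × 516 = 258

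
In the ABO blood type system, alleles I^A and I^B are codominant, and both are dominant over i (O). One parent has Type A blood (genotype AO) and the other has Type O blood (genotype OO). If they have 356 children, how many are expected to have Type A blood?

Cross: AO × OO
Possible offspring genotypes: 2 AO, 2 OO
Blood type counts: 2 Type A, 2 Type O
Probability of Type A: 2/4 = 1/2
Expected count = 1/2 × 356 = 178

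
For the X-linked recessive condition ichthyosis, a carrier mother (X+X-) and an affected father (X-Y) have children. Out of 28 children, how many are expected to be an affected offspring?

Cross: X+X- × X-Y
Offspring: 1 X+X-, 1 X+Y, 1 X-X-, 1 X-Y
Probability of an affected offspring: 2/4 = 1/2
Expected count = 1/2 × 28 = 14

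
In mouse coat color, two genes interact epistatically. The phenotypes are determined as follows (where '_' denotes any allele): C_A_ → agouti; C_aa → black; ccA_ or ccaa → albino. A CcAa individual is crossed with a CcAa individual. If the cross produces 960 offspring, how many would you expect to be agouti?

Cross: CcAa × CcAa — consider each gene separately:
C gene: Cc × Cc → 1 CC, 2 Cc, 1 cc → 3 C_ : 1 cc (out of 4)
A gene: Aa × Aa → 1 AA, 2 Aa, 1 aa → 3 A_ : 1 aa (out of 4)
Genotype classes (out of 4 × 4 = 16): C_A_ = 3×3 = 9; C_aa = 3×1 = 3; ccA_ = 1×3 = 3; ccaa = 1×1 = 1
Apply the phenotype rules: C_A_ (9) → agouti; C_aa (3) → black; ccA_ (3) + ccaa (1) → albino
Phenotype counts (out of 16): 9 agouti, 3 black, 4 albino
agouti: 9 out of 16 → fraction 9/16
Expected count = 9/16 × 960 = 540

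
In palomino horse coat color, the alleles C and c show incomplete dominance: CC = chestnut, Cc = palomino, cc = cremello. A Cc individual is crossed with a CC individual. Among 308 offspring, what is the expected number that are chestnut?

Punnett square for Cc × CC:
Offspring genotypes: 2 CC, 2 Cc
Phenotype counts: 2 chestnut, 2 palomino
chestnut: 2 out of 4 → fraction 1/2
Expected count = 1/2 × 308 = 154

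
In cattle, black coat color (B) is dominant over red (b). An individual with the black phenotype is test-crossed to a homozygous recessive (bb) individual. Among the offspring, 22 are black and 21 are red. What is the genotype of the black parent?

Test cross: ? × bb
Offspring: 22 black, 21 red — approximately 1:1.
A 1:1 ratio in a test cross indicates the unknown parent is heterozygous (Bb).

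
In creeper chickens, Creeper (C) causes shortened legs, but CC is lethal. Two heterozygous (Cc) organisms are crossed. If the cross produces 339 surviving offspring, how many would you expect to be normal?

Cross: Cc × Cc
Punnett square offspring (before lethality): 1 CC, 2 Cc, 1 cc
The CC genotype is lethal (embryos die); surviving offspring: 2 Cc, 1 cc
normal: 1 out of 3 → fraction 1/3
Expected count = 1/3 × 339 = 113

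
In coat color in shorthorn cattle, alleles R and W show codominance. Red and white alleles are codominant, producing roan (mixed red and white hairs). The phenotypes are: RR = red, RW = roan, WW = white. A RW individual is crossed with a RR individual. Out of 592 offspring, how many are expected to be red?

Punnett square for RW × RR:
Offspring genotypes: 2 RR, 2 RW
Phenotype counts: 2 red, 2 roan
red: 2 out of 4 → fraction 1/2
Expected count = 1/2 × 592 = 296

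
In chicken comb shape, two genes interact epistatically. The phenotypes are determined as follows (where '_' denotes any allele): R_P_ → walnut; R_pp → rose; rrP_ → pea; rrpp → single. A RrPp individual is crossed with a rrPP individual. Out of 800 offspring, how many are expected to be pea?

Cross: RrPp × rrPP — consider each gene separately:
R gene: Rr × rr → 2 Rr, 2 rr → 2 R_ : 2 rr (out of 4)
P gene: Pp × PP → 2 PP, 2 Pp → 4 P_ (out of 4)
Genotype classes (out of 4 × 4 = 16): R_P_ = 2×4 = 8; rrP_ = 2×4 = 8
Apply the phenotype rules: R_P_ (8) → walnut; rrP_ (8) → pea
Phenotype counts (out of 16): 8 walnut, 8 pea
pea: 8 out of 16 → fraction 1/2
Expected count = 1/2 × 800 = 400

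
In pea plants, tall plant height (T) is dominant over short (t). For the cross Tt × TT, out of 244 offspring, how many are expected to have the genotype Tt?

Punnett square for Tt × TT:
Offspring genotypes: 2 TT, 2 Tt
Total offspring: 4
Count with target: 2
Probability: 2/4 = 1/2
Expected count = 1/2 × 244 = 122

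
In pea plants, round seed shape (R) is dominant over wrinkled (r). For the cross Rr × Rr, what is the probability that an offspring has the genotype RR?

Punnett square for Rr × Rr:
Offspring genotypes: 1 RR, 2 Rr, 1 rr
Total offspring: 4
Count with target: 1
Probability: 1/4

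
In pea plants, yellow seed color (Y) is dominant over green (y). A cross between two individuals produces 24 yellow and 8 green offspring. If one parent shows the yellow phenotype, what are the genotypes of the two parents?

Observed offspring: 24 yellow, 8 green
The observed ratio simplifies to 3:1. Green (yy) offspring appear, so each parent must contribute one y allele. The parent stated to show yellow carries Y, so it is Yy. The other parent is then either Yy or yy: Yy × yy would give a 1:1 split, whereas Yy × Yy gives 3:1 — matching the data. So both parents are heterozygous (Yy × Yy).
Parent genotypes: Yy × Yy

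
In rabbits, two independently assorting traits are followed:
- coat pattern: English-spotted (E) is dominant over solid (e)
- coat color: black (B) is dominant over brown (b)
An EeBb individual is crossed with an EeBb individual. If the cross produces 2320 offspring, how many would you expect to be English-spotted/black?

Dihybrid cross EeBb × EeBb — consider each gene separately:
coat pattern: Ee × Ee → 1 EE, 2 Ee, 1 ee → 3 E_ : 1 ee (out of 4)
coat color: Bb × Bb → 1 BB, 2 Bb, 1 bb → 3 B_ : 1 bb (out of 4)
Combine (counts out of 4 × 4 = 16): English-spotted/black (E_B_) = 3×3 = 9; English-spotted/brown (E_bb) = 3×1 = 3; solid/black (eeB_) = 1×3 = 3; solid/brown (eebb) = 1×1 = 1
Phenotype counts (out of 16): 9 English-spotted/black, 3 English-spotted/brown, 3 solid/black, 1 solid/brown
English-spotted/black: 9 out of 16 → fraction 9/16
Expected count = 9/16 × 2320 = 1305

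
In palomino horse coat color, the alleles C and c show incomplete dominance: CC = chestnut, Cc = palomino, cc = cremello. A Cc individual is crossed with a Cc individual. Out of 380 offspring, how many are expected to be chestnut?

Punnett square for Cc × Cc:
Offspring genotypes: 1 CC, 2 Cc, 1 cc
Phenotype counts: 1 chestnut, 2 palomino, 1 cremello
chestnut: 1 out of 4 → fraction 1/4
Expected count = 1/4 × 380 = 95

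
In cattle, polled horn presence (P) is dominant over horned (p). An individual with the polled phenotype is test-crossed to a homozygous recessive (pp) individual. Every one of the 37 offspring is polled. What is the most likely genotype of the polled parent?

Test cross: ? × pp
All offspring are polled.
If the unknown parent were heterozygous (Pp), about half of 37 offspring would be horned; none are. The unknown parent is most likely homozygous dominant (PP).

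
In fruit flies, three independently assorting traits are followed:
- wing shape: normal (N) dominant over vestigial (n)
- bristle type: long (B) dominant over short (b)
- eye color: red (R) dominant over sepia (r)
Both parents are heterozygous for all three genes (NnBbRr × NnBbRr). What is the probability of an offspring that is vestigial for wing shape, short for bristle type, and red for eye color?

Trihybrid cross: NnBbRr × NnBbRr
Each trait segregates independently with a 3:1 phenotypic ratio, so each gene contributes 3/4 (dominant) or 1/4 (recessive).
Target: vestigial (wing shape), short (bristle type), red (eye color)
Probability = product of independent per-trait probabilities
= 1/4 × 1/4 × 3/4 = 3/64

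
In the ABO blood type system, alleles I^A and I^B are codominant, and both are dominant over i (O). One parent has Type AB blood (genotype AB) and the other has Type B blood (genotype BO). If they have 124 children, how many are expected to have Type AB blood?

Cross: AB × BO
Possible offspring genotypes: 1 AB, 1 AO, 1 BB, 1 BO
Blood type counts: 1 Type AB, 1 Type A, 2 Type B
Probability of Type AB: 1/4
Expected count = 1/4 × 124 = 31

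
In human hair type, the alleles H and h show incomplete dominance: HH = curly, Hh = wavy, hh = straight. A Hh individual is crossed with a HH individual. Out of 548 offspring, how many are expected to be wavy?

Punnett square for Hh × HH:
Offspring genotypes: 2 HH, 2 Hh
Phenotype counts: 2 curly, 2 wavy
wavy: 2 out of 4 → fraction 1/2
Expected count = 1/2 × 548 = 274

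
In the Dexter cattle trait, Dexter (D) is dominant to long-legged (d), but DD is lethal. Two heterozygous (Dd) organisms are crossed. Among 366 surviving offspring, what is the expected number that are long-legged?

Cross: Dd × Dd
Punnett square offspring (before lethality): 1 DD, 2 Dd, 1 dd
The DD genotype is lethal (embryos die); surviving offspring: 2 Dd, 1 dd
long-legged: 1 out of 3 → fraction 1/3
Expected count = 1/3 × 366 = 122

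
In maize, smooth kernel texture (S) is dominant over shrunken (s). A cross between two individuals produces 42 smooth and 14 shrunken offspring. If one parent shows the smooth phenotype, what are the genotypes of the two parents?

Observed offspring: 42 smooth, 14 shrunken
The observed ratio simplifies to 3:1. Shrunken (ss) offspring appear, so each parent must contribute one s allele. The parent stated to show smooth carries S, so it is Ss. The other parent is then either Ss or ss: Ss × ss would give a 1:1 split, whereas Ss × Ss gives 3:1 — matching the data. So both parents are heterozygous (Ss × Ss).
Parent genotypes: Ss × Ss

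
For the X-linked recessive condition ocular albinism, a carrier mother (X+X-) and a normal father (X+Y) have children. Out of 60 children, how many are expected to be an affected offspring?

Cross: X+X- × X+Y
Offspring: 1 X+X+, 1 X+Y, 1 X+X-, 1 X-Y
Probability of an affected offspring: 1/4
Expected count = 1/4 × 60 = 15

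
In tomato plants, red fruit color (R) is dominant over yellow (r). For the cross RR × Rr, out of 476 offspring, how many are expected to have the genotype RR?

Punnett square for RR × Rr:
Offspring genotypes: 2 RR, 2 Rr
Total offspring: 4
Count with target: 2
Probability: 2/4 = 1/2
Expected count = 1/2 × 476 = 238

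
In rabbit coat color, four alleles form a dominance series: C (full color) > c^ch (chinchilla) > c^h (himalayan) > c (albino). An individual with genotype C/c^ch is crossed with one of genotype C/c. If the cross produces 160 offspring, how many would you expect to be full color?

Cross: C/c^ch × C/c
Allele dominance: C > c^ch > c^h > c
Offspring genotypes: 1 C/C, 1 C/c, 1 C/c^ch, 1 c^ch/c
Phenotype counts: 3 full color, 1 chinchilla
full color: 3 out of 4 → fraction 3/4
Expected count = 3/4 × 160 = 120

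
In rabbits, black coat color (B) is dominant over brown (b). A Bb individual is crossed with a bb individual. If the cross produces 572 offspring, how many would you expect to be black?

Punnett square for Bb × bb:
Offspring genotypes: 2 Bb, 2 bb
black: 2, brown: 2
black: 2 out of 4 → fraction 1/2
Expected count = 1/2 × 572 = 286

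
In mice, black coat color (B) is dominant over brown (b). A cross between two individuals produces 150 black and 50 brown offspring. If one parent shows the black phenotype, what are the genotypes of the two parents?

Observed offspring: 150 black, 50 brown
The observed ratio simplifies to 3:1. Brown (bb) offspring appear, so each parent must contribute one b allele. The parent stated to show black carries B, so it is Bb. The other parent is then either Bb or bb: Bb × bb would give a 1:1 split, whereas Bb × Bb gives 3:1 — matching the data. So both parents are heterozygous (Bb × Bb).
Parent genotypes: Bb × Bb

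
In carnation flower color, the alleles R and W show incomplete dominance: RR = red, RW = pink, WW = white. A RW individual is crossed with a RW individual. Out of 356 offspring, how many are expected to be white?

Punnett square for RW × RW:
Offspring genotypes: 1 RR, 2 RW, 1 WW
Phenotype counts: 1 red, 2 pink, 1 white
white: 1 out of 4 → fraction 1/4
Expected count = 1/4 × 356 = 89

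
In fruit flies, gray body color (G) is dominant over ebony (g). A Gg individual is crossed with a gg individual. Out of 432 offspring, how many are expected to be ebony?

Punnett square for Gg × gg:
Offspring genotypes: 2 Gg, 2 gg
gray: 2, ebony: 2
ebony: 2 out of 4 → fraction 1/2
Expected count = 1/2 × 432 = 216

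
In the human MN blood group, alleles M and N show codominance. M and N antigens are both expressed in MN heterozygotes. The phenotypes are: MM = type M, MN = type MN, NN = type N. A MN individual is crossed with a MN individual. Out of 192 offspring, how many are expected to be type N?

Punnett square for MN × MN:
Offspring genotypes: 1 MM, 2 MN, 1 NN
Phenotype counts: 1 type M, 2 type MN, 1 type N
type N: 1 out of 4 → fraction 1/4
Expected count = 1/4 × 192 = 48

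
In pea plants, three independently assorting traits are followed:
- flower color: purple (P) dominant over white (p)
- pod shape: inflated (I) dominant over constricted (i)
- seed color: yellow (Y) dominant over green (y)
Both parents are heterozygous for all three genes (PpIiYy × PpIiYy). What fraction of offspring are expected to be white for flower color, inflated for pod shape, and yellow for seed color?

Trihybrid cross: PpIiYy × PpIiYy
Each trait segregates independently with a 3:1 phenotypic ratio, so each gene contributes 3/4 (dominant) or 1/4 (recessive).
Target: white (flower color), inflated (pod shape), yellow (seed color)
Probability = product of independent per-trait probabilities
= 1/4 × 3/4 × 3/4 = 9/64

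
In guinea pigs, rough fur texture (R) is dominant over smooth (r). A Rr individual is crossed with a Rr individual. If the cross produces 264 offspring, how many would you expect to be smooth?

Punnett square for Rr × Rr:
Offspring genotypes: 1 RR, 2 Rr, 1 rr
rough: 3, smooth: 1
smooth: 1 out of 4 → fraction 1/4
Expected count = 1/4 × 264 = 66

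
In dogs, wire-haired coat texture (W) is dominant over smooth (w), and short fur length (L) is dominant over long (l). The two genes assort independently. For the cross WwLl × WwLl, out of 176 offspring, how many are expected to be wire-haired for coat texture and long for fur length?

Dihybrid cross WwLl × WwLl — consider each gene separately:
coat texture: Ww × Ww → 1 WW, 2 Ww, 1 ww → 3 W_ : 1 ww (out of 4)
fur length: Ll × Ll → 1 LL, 2 Ll, 1 ll → 3 L_ : 1 ll (out of 4)
Looking for: wire-haired (W_) and long (ll)
P(wire-haired) = 3/4, P(long) = 1/4
P(both) = 3/4 × 1/4 = 3/16
Expected count = 3/16 × 176 = 33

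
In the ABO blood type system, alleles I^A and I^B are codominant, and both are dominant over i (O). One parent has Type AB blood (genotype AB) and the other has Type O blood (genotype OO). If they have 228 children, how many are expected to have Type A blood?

Cross: AB × OO
Possible offspring genotypes: 2 AO, 2 BO
Blood type counts: 2 Type A, 2 Type B
Probability of Type A: 2/4 = 1/2
Expected count = 1/2 × 228 = 114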